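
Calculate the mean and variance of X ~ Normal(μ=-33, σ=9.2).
E[X] = -33.0000, Var(X) = 84.6400

We have X ~ Normal(μ=-33, σ=9.2).

For a Normal distribution with μ=-33, σ=9.2:

Expected value:
E[X] = -33.0000

Variance:
Var(X) = 84.6400

Standard deviation:
σ = √Var(X) = 9.2000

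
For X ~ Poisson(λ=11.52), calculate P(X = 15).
0.063418

We have X ~ Poisson(λ=11.52).

For a Poisson distribution, the PMF gives us the probability of each outcome.

Using the PMF formula:
P(X = 15) = 0.063418

Rounded to 4 decimal places: 0.0634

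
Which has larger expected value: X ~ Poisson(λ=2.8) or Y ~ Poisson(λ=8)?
Y has larger mean (8.0000 > 2.8000)

Compute the expected value for each distribution:

X ~ Poisson(λ=2.8):
E[X] = 2.8000

Y ~ Poisson(λ=8):
E[Y] = 8.0000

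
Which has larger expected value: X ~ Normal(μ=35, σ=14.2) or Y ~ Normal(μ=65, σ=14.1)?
Y has larger mean (65.0000 > 35.0000)

Compute the expected value for each distribution:

X ~ Normal(μ=35, σ=14.2):
E[X] = 35.0000

Y ~ Normal(μ=65, σ=14.1):
E[Y] = 65.0000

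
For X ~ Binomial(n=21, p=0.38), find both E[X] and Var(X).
E[X] = 7.9800, Var(X) = 4.9476

We have X ~ Binomial(n=21, p=0.38).

For a Binomial distribution with n=21, p=0.38:

Expected value:
E[X] = 7.9800

Variance:
Var(X) = 4.9476

Standard deviation:
σ = √Var(X) = 2.2243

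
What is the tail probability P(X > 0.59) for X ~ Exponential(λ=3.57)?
0.121687

We have X ~ Exponential(λ=3.57).

P(X > 0.59) = 1 - P(X ≤ 0.59)
                = 1 - F(0.59)
                = 1 - 0.878313
                = 0.121687

So there's approximately a 12.2% chance that X exceeds 0.59.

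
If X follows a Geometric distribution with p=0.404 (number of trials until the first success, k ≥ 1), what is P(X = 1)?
0.404000

We have X ~ Geometric(p=0.404) (number of trials until the first success, k ≥ 1).

For a Geometric distribution, the PMF gives us the probability of each outcome.

Using the PMF formula:
P(X = 1) = 0.404000

Rounded to 4 decimal places: 0.4040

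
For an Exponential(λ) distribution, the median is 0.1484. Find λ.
λ = 4.6708

For X ~ Exponential(λ), the CDF is F(x) = 1 - e^(-λx).
The median m satisfies F(m) = 0.5:
1 - e^(-λm) = 0.5
e^(-λm) = 0.5
λm = ln(2)
m = ln(2) / λ

Given m = 0.1484:
λ = ln(2) / 0.1484 = 0.693147 / 0.1484 = 4.6708

Verification: ln(2) / 4.6708 = 0.1484 ✓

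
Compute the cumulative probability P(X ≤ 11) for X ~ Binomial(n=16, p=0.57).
0.886858

We have X ~ Binomial(n=16, p=0.57).

The CDF gives us P(X ≤ k).

Using the CDF:
P(X ≤ 11) = 0.886858

This means there's approximately a 88.7% chance that X is at most 11.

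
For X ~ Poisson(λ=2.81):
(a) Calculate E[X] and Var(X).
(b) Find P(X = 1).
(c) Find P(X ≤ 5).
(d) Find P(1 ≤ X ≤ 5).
(a) E[X] = 2.8100, Var(X) = 2.8100
(b) P(X = 1) = 0.169176
(c) P(X ≤ 5) = 0.934014
(d) P(1 ≤ X ≤ 5) = 0.873809

We have X ~ Poisson(λ=2.81).

(a) Moments:
E[X] = 2.8100
Var(X) = 2.8100
σ = √Var(X) = 1.6763

(b) Point probability using PMF:
P(X = 1) = 0.169176

(c) Cumulative probability using CDF:
P(X ≤ 5) = F(5) = 0.934014

(d) Range probability:
P(1 ≤ X ≤ 5) = P(X ≤ 5) - P(X ≤ 0)
                   = F(5) - F(0)
                   = 0.934014 - 0.060205
                   = 0.873809

This means approximately 87.4% of outcomes fall in the interval [1, 5].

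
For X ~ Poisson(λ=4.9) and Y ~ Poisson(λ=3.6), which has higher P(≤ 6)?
Y has higher probability (P(Y ≤ 6) = 0.9267 > P(X ≤ 6) = 0.7767)

Compute P(≤ 6) for each distribution:

X ~ Poisson(λ=4.9):
P(X ≤ 6) = 0.7767

Y ~ Poisson(λ=3.6):
P(Y ≤ 6) = 0.9267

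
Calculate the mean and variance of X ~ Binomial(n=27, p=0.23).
E[X] = 6.2100, Var(X) = 4.7817

We have X ~ Binomial(n=27, p=0.23).

For a Binomial distribution with n=27, p=0.23:

Expected value:
E[X] = 6.2100

Variance:
Var(X) = 4.7817

Standard deviation:
σ = √Var(X) = 2.1867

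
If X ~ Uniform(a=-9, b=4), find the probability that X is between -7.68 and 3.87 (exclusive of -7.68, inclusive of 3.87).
0.888462

We have X ~ Uniform(a=-9, b=4).

To find P(-7.68 < X ≤ 3.87), we use:
P(-7.68 < X ≤ 3.87) = P(X ≤ 3.87) - P(X ≤ -7.68)
                 = F(3.87) - F(-7.68)
                 = 0.990000 - 0.101538
                 = 0.888462

So there's approximately a 88.8% chance that X falls in this range.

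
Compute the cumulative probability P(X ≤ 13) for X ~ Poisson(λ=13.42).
0.526972

We have X ~ Poisson(λ=13.42).

The CDF gives us P(X ≤ k).

Using the CDF:
P(X ≤ 13) = 0.526972

This means there's approximately a 52.7% chance that X is at most 13.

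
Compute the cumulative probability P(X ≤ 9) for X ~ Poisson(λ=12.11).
0.232914

We have X ~ Poisson(λ=12.11).

The CDF gives us P(X ≤ k).

Using the CDF:
P(X ≤ 9) = 0.232914

This means there's approximately a 23.3% chance that X is at most 9.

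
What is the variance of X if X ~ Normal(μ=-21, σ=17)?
289.0000

We have X ~ Normal(μ=-21, σ=17).

For a Normal distribution with μ=-21, σ=17:
Var(X) = 289.0000

The variance measures the spread of the distribution around the mean.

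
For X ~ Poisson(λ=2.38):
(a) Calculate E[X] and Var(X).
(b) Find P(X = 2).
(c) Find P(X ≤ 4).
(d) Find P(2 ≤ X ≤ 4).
(a) E[X] = 2.3800, Var(X) = 2.3800
(b) P(X = 2) = 0.262122
(c) P(X ≤ 4) = 0.906623
(d) P(2 ≤ X ≤ 4) = 0.593802

We have X ~ Poisson(λ=2.38).

(a) Moments:
E[X] = 2.3800
Var(X) = 2.3800
σ = √Var(X) = 1.5427

(b) Point probability using PMF:
P(X = 2) = 0.262122

(c) Cumulative probability using CDF:
P(X ≤ 4) = F(4) = 0.906623

(d) Range probability:
P(2 ≤ X ≤ 4) = P(X ≤ 4) - P(X ≤ 1)
                   = F(4) - F(1)
                   = 0.906623 - 0.312821
                   = 0.593802

This means approximately 59.4% of outcomes fall in the interval [2, 4].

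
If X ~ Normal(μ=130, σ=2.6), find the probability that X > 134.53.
0.040727

We have X ~ Normal(μ=130, σ=2.6).

P(X > 134.53) = 1 - P(X ≤ 134.53)
                = 1 - F(134.53)
                = 1 - 0.959273
                = 0.040727

So there's approximately a 4.1% chance that X exceeds 134.53.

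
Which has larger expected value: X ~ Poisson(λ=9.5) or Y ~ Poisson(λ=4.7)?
X has larger mean (9.5000 > 4.7000)

Compute the expected value for each distribution:

X ~ Poisson(λ=9.5):
E[X] = 9.5000

Y ~ Poisson(λ=4.7):
E[Y] = 4.7000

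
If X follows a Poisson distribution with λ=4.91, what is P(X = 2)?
0.088868

We have X ~ Poisson(λ=4.91).

For a Poisson distribution, the PMF gives us the probability of each outcome.

Using the PMF formula:
P(X = 2) = 0.088868

Rounded to 4 decimal places: 0.0889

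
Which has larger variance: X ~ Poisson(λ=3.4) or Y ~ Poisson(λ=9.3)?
Y has larger variance (9.3000 > 3.4000)

Compute the variance for each distribution:

X ~ Poisson(λ=3.4):
Var(X) = 3.4000

Y ~ Poisson(λ=9.3):
Var(Y) = 9.3000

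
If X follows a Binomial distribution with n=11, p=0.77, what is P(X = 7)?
0.148204

We have X ~ Binomial(n=11, p=0.77).

For a Binomial distribution, the PMF gives us the probability of each outcome.

Using the PMF formula:
P(X = 7) = 0.148204

Rounded to 4 decimal places: 0.1482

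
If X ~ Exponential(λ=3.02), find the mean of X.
0.3311

We have X ~ Exponential(λ=3.02).

For an Exponential distribution with λ=3.02:
E[X] = 0.3311

This is the expected (average) value of X.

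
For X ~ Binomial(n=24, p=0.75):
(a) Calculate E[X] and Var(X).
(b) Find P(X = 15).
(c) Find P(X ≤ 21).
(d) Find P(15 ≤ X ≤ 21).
(a) E[X] = 18.0000, Var(X) = 4.5000
(b) P(X = 15) = 0.066653
(c) P(X ≤ 21) = 0.960199
(d) P(15 ≤ X ≤ 21) = 0.905534

We have X ~ Binomial(n=24, p=0.75).

(a) Moments:
E[X] = 18.0000
Var(X) = 4.5000
σ = √Var(X) = 2.1213

(b) Point probability using PMF:
P(X = 15) = 0.066653

(c) Cumulative probability using CDF:
P(X ≤ 21) = F(21) = 0.960199

(d) Range probability:
P(15 ≤ X ≤ 21) = P(X ≤ 21) - P(X ≤ 14)
                   = F(21) - F(14)
                   = 0.960199 - 0.054665
                   = 0.905534

This means approximately 90.6% of outcomes fall in the interval [15, 21].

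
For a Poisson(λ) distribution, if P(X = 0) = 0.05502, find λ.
λ = 2.9001

For a Poisson(λ) distribution, the PMF at 0 is:
P(X = 0) = λ^0 e^(-λ) / 0! = e^(-λ)

Given P(X = 0) = 0.05502:
e^(-λ) = 0.05502
-λ = ln(0.05502)
λ = -ln(0.05502) = 2.9001

Verification: e^(-2.9001) = 0.05502 ✓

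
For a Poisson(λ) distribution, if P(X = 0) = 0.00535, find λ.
λ = 5.2307

For a Poisson(λ) distribution, the PMF at 0 is:
P(X = 0) = λ^0 e^(-λ) / 0! = e^(-λ)

Given P(X = 0) = 0.00535:
e^(-λ) = 0.00535
-λ = ln(0.00535)
λ = -ln(0.00535) = 5.2307

Verification: e^(-5.2307) = 0.00535 ✓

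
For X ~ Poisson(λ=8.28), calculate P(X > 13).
0.043219

We have X ~ Poisson(λ=8.28).

P(X > 13) = 1 - P(X ≤ 13)
                = 1 - F(13)
                = 1 - 0.956781
                = 0.043219

So there's approximately a 4.3% chance that X exceeds 13.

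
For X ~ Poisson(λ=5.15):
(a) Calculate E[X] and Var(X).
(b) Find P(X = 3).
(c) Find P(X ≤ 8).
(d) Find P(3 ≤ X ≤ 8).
(a) E[X] = 5.1500, Var(X) = 5.1500
(b) P(X = 3) = 0.132024
(c) P(X ≤ 8) = 0.921673
(d) P(3 ≤ X ≤ 8) = 0.809099

We have X ~ Poisson(λ=5.15).

(a) Moments:
E[X] = 5.1500
Var(X) = 5.1500
σ = √Var(X) = 2.2694

(b) Point probability using PMF:
P(X = 3) = 0.132024

(c) Cumulative probability using CDF:
P(X ≤ 8) = F(8) = 0.921673

(d) Range probability:
P(3 ≤ X ≤ 8) = P(X ≤ 8) - P(X ≤ 2)
                   = F(8) - F(2)
                   = 0.921673 - 0.112574
                   = 0.809099

This means approximately 80.9% of outcomes fall in the interval [3, 8].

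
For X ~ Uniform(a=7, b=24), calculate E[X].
15.5000

We have X ~ Uniform(a=7, b=24).

For a Uniform distribution with a=7, b=24:
E[X] = 15.5000

This is the expected (average) value of X.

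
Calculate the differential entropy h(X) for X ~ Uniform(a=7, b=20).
2.5649 nats

We have X ~ Uniform(a=7, b=20).

The differential entropy measures the uncertainty or information content of the distribution.

For a Uniform distribution with a=7, b=20:
h(X) = 2.5649 nats

(In bits, this would be 3.7004 bits.)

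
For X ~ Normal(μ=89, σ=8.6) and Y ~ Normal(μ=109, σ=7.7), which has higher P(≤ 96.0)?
X has higher probability (P(X ≤ 96.0) = 0.7922 > P(Y ≤ 96.0) = 0.0457)

Compute P(≤ 96.0) for each distribution:

X ~ Normal(μ=89, σ=8.6):
P(X ≤ 96.0) = 0.7922

Y ~ Normal(μ=109, σ=7.7):
P(Y ≤ 96.0) = 0.0457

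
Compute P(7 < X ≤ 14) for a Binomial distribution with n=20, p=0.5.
0.847717

We have X ~ Binomial(n=20, p=0.5).

To find P(7 < X ≤ 14), we use:
P(7 < X ≤ 14) = P(X ≤ 14) - P(X ≤ 7)
                 = F(14) - F(7)
                 = 0.979305 - 0.131588
                 = 0.847717

So there's approximately a 84.8% chance that X falls in this range.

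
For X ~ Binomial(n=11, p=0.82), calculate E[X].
9.0200

We have X ~ Binomial(n=11, p=0.82).

For a Binomial distribution with n=11, p=0.82:
E[X] = 9.0200

This is the expected (average) value of X.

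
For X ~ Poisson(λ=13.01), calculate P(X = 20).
0.017752

We have X ~ Poisson(λ=13.01).

For a Poisson distribution, the PMF gives us the probability of each outcome.

Using the PMF formula:
P(X = 20) = 0.017752

Rounded to 4 decimal places: 0.0178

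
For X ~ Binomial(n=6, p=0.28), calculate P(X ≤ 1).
0.464380

We have X ~ Binomial(n=6, p=0.28).

The CDF gives us P(X ≤ k).

Using the CDF:
P(X ≤ 1) = 0.464380

This means there's approximately a 46.4% chance that X is at most 1.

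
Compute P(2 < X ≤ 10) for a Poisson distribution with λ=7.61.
0.834012

We have X ~ Poisson(λ=7.61).

To find P(2 < X ≤ 10), we use:
P(2 < X ≤ 10) = P(X ≤ 10) - P(X ≤ 2)
                 = F(10) - F(2)
                 = 0.852625 - 0.018613
                 = 0.834012

So there's approximately a 83.4% chance that X falls in this range.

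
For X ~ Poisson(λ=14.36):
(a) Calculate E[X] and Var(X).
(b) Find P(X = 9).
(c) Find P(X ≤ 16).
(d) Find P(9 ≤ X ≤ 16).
(a) E[X] = 14.3600, Var(X) = 14.3600
(b) P(X = 9) = 0.041511
(c) P(X ≤ 16) = 0.723998
(d) P(9 ≤ X ≤ 16) = 0.672088

We have X ~ Poisson(λ=14.36).

(a) Moments:
E[X] = 14.3600
Var(X) = 14.3600
σ = √Var(X) = 3.7895

(b) Point probability using PMF:
P(X = 9) = 0.041511

(c) Cumulative probability using CDF:
P(X ≤ 16) = F(16) = 0.723998

(d) Range probability:
P(9 ≤ X ≤ 16) = P(X ≤ 16) - P(X ≤ 8)
                   = F(16) - F(8)
                   = 0.723998 - 0.051910
                   = 0.672088

This means approximately 67.2% of outcomes fall in the interval [9, 16].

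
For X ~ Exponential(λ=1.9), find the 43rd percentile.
0.2959

We have X ~ Exponential(λ=1.9).

We want to find x such that P(X ≤ x) = 0.43.

This is the 43rd percentile, which means 43% of values fall below this point.

Using the inverse CDF (quantile function):
x = F⁻¹(0.43) = 0.2959

Verification: P(X ≤ 0.2959) = 0.43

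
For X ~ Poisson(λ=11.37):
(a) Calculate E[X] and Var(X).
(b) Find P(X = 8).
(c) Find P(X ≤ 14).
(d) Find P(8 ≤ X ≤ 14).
(a) E[X] = 11.3700, Var(X) = 11.3700
(b) P(X = 8) = 0.079916
(c) P(X ≤ 14) = 0.825796
(d) P(8 ≤ X ≤ 14) = 0.704932

We have X ~ Poisson(λ=11.37).

(a) Moments:
E[X] = 11.3700
Var(X) = 11.3700
σ = √Var(X) = 3.3719

(b) Point probability using PMF:
P(X = 8) = 0.079916

(c) Cumulative probability using CDF:
P(X ≤ 14) = F(14) = 0.825796

(d) Range probability:
P(8 ≤ X ≤ 14) = P(X ≤ 14) - P(X ≤ 7)
                   = F(14) - F(7)
                   = 0.825796 - 0.120864
                   = 0.704932

This means approximately 70.5% of outcomes fall in the interval [8, 14].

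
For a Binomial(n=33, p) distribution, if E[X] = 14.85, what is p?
p = 0.45

For a Binomial(n, p) distribution:
E[X] = n × p

Given n = 33 and E[X] = 14.85:
14.85 = 33 × p
p = 14.85 / 33 = 0.45

Verification: Binomial(33, 0.45) has E[X] = 14.85 ✓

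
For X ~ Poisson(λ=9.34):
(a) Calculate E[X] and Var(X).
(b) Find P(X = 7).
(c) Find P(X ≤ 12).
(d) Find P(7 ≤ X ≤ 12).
(a) E[X] = 9.3400, Var(X) = 9.3400
(b) P(X = 7) = 0.108066
(c) P(X ≤ 12) = 0.849652
(d) P(7 ≤ X ≤ 12) = 0.672112

We have X ~ Poisson(λ=9.34).

(a) Moments:
E[X] = 9.3400
Var(X) = 9.3400
σ = √Var(X) = 3.0561

(b) Point probability using PMF:
P(X = 7) = 0.108066

(c) Cumulative probability using CDF:
P(X ≤ 12) = F(12) = 0.849652

(d) Range probability:
P(7 ≤ X ≤ 12) = P(X ≤ 12) - P(X ≤ 6)
                   = F(12) - F(6)
                   = 0.849652 - 0.177540
                   = 0.672112

This means approximately 67.2% of outcomes fall in the interval [7, 12].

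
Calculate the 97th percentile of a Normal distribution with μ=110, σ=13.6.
135.5788

We have X ~ Normal(μ=110, σ=13.6).

We want to find x such that P(X ≤ x) = 0.97.

This is the 97th percentile, which means 97% of values fall below this point.

Using the inverse CDF (quantile function):
x = F⁻¹(0.97) = 135.5788

Verification: P(X ≤ 135.5788) = 0.97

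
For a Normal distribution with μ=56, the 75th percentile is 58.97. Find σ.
σ = 4.4033

For X ~ Normal(μ, σ), the p-th percentile satisfies x = μ + z_p × σ,
where z_p = Φ⁻¹(p) is the standard normal quantile.

Step 1: z_{0.75} = Φ⁻¹(0.75) = 0.6745

Step 2: Solve for σ:
58.97 = 56 + 0.6745 × σ
σ = (58.97 - 56) / 0.6745
σ = 2.97 / 0.6745
σ = 4.4033

Verification: μ + z × σ = 56 + 0.6745 × 4.4033 = 58.97 ✓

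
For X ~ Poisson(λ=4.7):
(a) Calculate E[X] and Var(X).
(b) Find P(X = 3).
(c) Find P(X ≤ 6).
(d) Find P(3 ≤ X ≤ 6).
(a) E[X] = 4.7000, Var(X) = 4.7000
(b) P(X = 3) = 0.157383
(c) P(X ≤ 6) = 0.804605
(d) P(3 ≤ X ≤ 6) = 0.652305

We have X ~ Poisson(λ=4.7).

(a) Moments:
E[X] = 4.7000
Var(X) = 4.7000
σ = √Var(X) = 2.1679

(b) Point probability using PMF:
P(X = 3) = 0.157383

(c) Cumulative probability using CDF:
P(X ≤ 6) = F(6) = 0.804605

(d) Range probability:
P(3 ≤ X ≤ 6) = P(X ≤ 6) - P(X ≤ 2)
                   = F(6) - F(2)
                   = 0.804605 - 0.152300
                   = 0.652305

This means approximately 65.2% of outcomes fall in the interval [3, 6].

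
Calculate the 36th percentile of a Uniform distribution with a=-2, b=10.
2.3200

We have X ~ Uniform(a=-2, b=10).

We want to find x such that P(X ≤ x) = 0.36.

This is the 36th percentile, which means 36% of values fall below this point.

Using the inverse CDF (quantile function):
x = F⁻¹(0.36) = 2.3200

Verification: P(X ≤ 2.3200) = 0.36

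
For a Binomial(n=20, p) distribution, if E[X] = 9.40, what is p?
p = 0.47

For a Binomial(n, p) distribution:
E[X] = n × p

Given n = 20 and E[X] = 9.40:
9.40 = 20 × p
p = 9.40 / 20 = 0.47

Verification: Binomial(20, 0.47) has E[X] = 9.40 ✓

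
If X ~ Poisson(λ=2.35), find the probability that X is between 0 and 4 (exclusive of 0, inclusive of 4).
0.814928

We have X ~ Poisson(λ=2.35).

To find P(0 < X ≤ 4), we use:
P(0 < X ≤ 4) = P(X ≤ 4) - P(X ≤ 0)
                 = F(4) - F(0)
                 = 0.910297 - 0.095369
                 = 0.814928

So there's approximately a 81.5% chance that X falls in this range.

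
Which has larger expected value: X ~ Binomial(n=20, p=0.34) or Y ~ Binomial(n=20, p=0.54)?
Y has larger mean (10.8000 > 6.8000)

Compute the expected value for each distribution:

X ~ Binomial(n=20, p=0.34):
E[X] = 6.8000

Y ~ Binomial(n=20, p=0.54):
E[Y] = 10.8000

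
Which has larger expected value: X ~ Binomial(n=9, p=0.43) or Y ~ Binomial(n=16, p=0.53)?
Y has larger mean (8.4800 > 3.8700)

Compute the expected value for each distribution:

X ~ Binomial(n=9, p=0.43):
E[X] = 3.8700

Y ~ Binomial(n=16, p=0.53):
E[Y] = 8.4800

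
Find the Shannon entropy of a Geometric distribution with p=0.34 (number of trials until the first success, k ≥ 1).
1.8854 nats

We have X ~ Geometric(p=0.34) (number of trials until the first success, k ≥ 1).

The Shannon entropy measures the uncertainty or information content of the distribution.

For a Geometric distribution with p=0.34 (number of trials until the first success, k ≥ 1):
H(X) = 1.8854 nats

(In bits, this would be 2.7201 bits.)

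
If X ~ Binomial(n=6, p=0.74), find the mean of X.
4.4400

We have X ~ Binomial(n=6, p=0.74).

For a Binomial distribution with n=6, p=0.74:
E[X] = 4.4400

This is the expected (average) value of X.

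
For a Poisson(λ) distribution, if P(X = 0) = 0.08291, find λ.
λ = 2.4900

For a Poisson(λ) distribution, the PMF at 0 is:
P(X = 0) = λ^0 e^(-λ) / 0! = e^(-λ)

Given P(X = 0) = 0.08291:
e^(-λ) = 0.08291
-λ = ln(0.08291)
λ = -ln(0.08291) = 2.4900

Verification: e^(-2.4900) = 0.08291 ✓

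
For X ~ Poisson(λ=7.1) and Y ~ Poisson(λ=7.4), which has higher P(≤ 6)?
X has higher probability (P(X ≤ 6) = 0.4349 > P(Y ≤ 6) = 0.3920)

Compute P(≤ 6) for each distribution:

X ~ Poisson(λ=7.1):
P(X ≤ 6) = 0.4349

Y ~ Poisson(λ=7.4):
P(Y ≤ 6) = 0.3920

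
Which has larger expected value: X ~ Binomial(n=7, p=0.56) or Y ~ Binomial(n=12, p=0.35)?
Y has larger mean (4.2000 > 3.9200)

Compute the expected value for each distribution:

X ~ Binomial(n=7, p=0.56):
E[X] = 3.9200

Y ~ Binomial(n=12, p=0.35):
E[Y] = 4.2000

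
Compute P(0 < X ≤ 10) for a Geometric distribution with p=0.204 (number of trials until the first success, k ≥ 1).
0.897875

We have X ~ Geometric(p=0.204) (number of trials until the first success, k ≥ 1).

To find P(0 < X ≤ 10), we use:
P(0 < X ≤ 10) = P(X ≤ 10) - P(X ≤ 0)
                 = F(10) - F(0)
                 = 0.897875 - 0.000000
                 = 0.897875

So there's approximately a 89.8% chance that X falls in this range.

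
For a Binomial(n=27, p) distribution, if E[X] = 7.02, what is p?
p = 0.26

For a Binomial(n, p) distribution:
E[X] = n × p

Given n = 27 and E[X] = 7.02:
7.02 = 27 × p
p = 7.02 / 27 = 0.26

Verification: Binomial(27, 0.26) has E[X] = 7.02 ✓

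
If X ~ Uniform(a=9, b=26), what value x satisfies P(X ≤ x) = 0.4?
15.8000

We have X ~ Uniform(a=9, b=26).

We want to find x such that P(X ≤ x) = 0.4.

This is the 40th percentile, which means 40% of values fall below this point.

Using the inverse CDF (quantile function):
x = F⁻¹(0.4) = 15.8000

Verification: P(X ≤ 15.8000) = 0.4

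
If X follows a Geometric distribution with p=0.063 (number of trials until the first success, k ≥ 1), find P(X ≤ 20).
0.727860

We have X ~ Geometric(p=0.063) (number of trials until the first success, k ≥ 1).

The CDF gives us P(X ≤ k).

Using the CDF:
P(X ≤ 20) = 0.727860

This means there's approximately a 72.8% chance that X is at most 20.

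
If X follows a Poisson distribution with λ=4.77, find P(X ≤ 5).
0.656245

We have X ~ Poisson(λ=4.77).

The CDF gives us P(X ≤ k).

Using the CDF:
P(X ≤ 5) = 0.656245

This means there's approximately a 65.6% chance that X is at most 5.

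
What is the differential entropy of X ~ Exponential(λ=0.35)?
2.0498 nats

We have X ~ Exponential(λ=0.35).

The differential entropy measures the uncertainty or information content of the distribution.

For an Exponential distribution with λ=0.35:
h(X) = 2.0498 nats

(In bits, this would be 2.9573 bits.)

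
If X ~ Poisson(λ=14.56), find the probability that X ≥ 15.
0.488701

We have X ~ Poisson(λ=14.56).

For discrete distributions, P(X ≥ 15) = 1 - P(X ≤ 14).

P(X ≤ 14) = 0.511299
P(X ≥ 15) = 1 - 0.511299 = 0.488701

So there's approximately a 48.9% chance that X is at least 15.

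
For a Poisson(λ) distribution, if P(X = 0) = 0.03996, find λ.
λ = 3.2199

For a Poisson(λ) distribution, the PMF at 0 is:
P(X = 0) = λ^0 e^(-λ) / 0! = e^(-λ)

Given P(X = 0) = 0.03996:
e^(-λ) = 0.03996
-λ = ln(0.03996)
λ = -ln(0.03996) = 3.2199

Verification: e^(-3.2199) = 0.03996 ✓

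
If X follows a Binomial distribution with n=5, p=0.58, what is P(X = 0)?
0.013069

We have X ~ Binomial(n=5, p=0.58).

For a Binomial distribution, the PMF gives us the probability of each outcome.

Using the PMF formula:
P(X = 0) = 0.013069

Rounded to 4 decimal places: 0.0131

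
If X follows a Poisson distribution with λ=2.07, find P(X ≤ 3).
0.844276

We have X ~ Poisson(λ=2.07).

The CDF gives us P(X ≤ k).

Using the CDF:
P(X ≤ 3) = 0.844276

This means there's approximately a 84.4% chance that X is at most 3.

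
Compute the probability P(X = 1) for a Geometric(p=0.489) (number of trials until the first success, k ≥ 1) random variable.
0.489000

We have X ~ Geometric(p=0.489) (number of trials until the first success, k ≥ 1).

For a Geometric distribution, the PMF gives us the probability of each outcome.

Using the PMF formula:
P(X = 1) = 0.489000

Rounded to 4 decimal places: 0.4890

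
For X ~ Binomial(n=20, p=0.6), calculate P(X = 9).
0.070995

We have X ~ Binomial(n=20, p=0.6).

For a Binomial distribution, the PMF gives us the probability of each outcome.

Using the PMF formula:
P(X = 9) = 0.070995

Rounded to 4 decimal places: 0.0710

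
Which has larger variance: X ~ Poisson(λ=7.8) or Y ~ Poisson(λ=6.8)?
X has larger variance (7.8000 > 6.8000)

Compute the variance for each distribution:

X ~ Poisson(λ=7.8):
Var(X) = 7.8000

Y ~ Poisson(λ=6.8):
Var(Y) = 6.8000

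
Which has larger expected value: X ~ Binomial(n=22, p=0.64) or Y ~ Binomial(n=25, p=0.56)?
X has larger mean (14.0800 > 14.0000)

Compute the expected value for each distribution:

X ~ Binomial(n=22, p=0.64):
E[X] = 14.0800

Y ~ Binomial(n=25, p=0.56):
E[Y] = 14.0000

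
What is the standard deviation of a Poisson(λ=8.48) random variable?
2.9120

We have X ~ Poisson(λ=8.48).

For a Poisson distribution with λ=8.48:
σ = √Var(X) = 2.9120

The standard deviation is the square root of the variance.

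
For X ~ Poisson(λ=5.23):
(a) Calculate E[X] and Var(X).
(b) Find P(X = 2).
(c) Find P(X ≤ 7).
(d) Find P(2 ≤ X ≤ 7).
(a) E[X] = 5.2300, Var(X) = 5.2300
(b) P(X = 2) = 0.073217
(c) P(X ≤ 7) = 0.841528
(d) P(2 ≤ X ≤ 7) = 0.808176

We have X ~ Poisson(λ=5.23).

(a) Moments:
E[X] = 5.2300
Var(X) = 5.2300
σ = √Var(X) = 2.2869

(b) Point probability using PMF:
P(X = 2) = 0.073217

(c) Cumulative probability using CDF:
P(X ≤ 7) = F(7) = 0.841528

(d) Range probability:
P(2 ≤ X ≤ 7) = P(X ≤ 7) - P(X ≤ 1)
                   = F(7) - F(1)
                   = 0.841528 - 0.033352
                   = 0.808176

This means approximately 80.8% of outcomes fall in the interval [2, 7].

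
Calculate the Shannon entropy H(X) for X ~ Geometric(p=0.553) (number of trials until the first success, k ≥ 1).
1.2433 nats

We have X ~ Geometric(p=0.553) (number of trials until the first success, k ≥ 1).

The Shannon entropy measures the uncertainty or information content of the distribution.

For a Geometric distribution with p=0.553 (number of trials until the first success, k ≥ 1):
H(X) = 1.2433 nats

(In bits, this would be 1.7936 bits.)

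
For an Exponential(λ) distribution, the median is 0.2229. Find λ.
λ = 3.1097

For X ~ Exponential(λ), the CDF is F(x) = 1 - e^(-λx).
The median m satisfies F(m) = 0.5:
1 - e^(-λm) = 0.5
e^(-λm) = 0.5
λm = ln(2)
m = ln(2) / λ

Given m = 0.2229:
λ = ln(2) / 0.2229 = 0.693147 / 0.2229 = 3.1097

Verification: ln(2) / 3.1097 = 0.2229 ✓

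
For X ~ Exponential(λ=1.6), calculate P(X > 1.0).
0.201897

We have X ~ Exponential(λ=1.6).

P(X > 1.0) = 1 - P(X ≤ 1.0)
                = 1 - F(1.0)
                = 1 - 0.798103
                = 0.201897

So there's approximately a 20.2% chance that X exceeds 1.0.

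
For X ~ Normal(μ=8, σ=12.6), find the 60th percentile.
11.1922

We have X ~ Normal(μ=8, σ=12.6).

We want to find x such that P(X ≤ x) = 0.6.

This is the 60th percentile, which means 60% of values fall below this point.

Using the inverse CDF (quantile function):
x = F⁻¹(0.6) = 11.1922

Verification: P(X ≤ 11.1922) = 0.6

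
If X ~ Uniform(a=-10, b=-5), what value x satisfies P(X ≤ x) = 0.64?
-6.8000

We have X ~ Uniform(a=-10, b=-5).

We want to find x such that P(X ≤ x) = 0.64.

This is the 64th percentile, which means 64% of values fall below this point.

Using the inverse CDF (quantile function):
x = F⁻¹(0.64) = -6.8000

Verification: P(X ≤ -6.8000) = 0.64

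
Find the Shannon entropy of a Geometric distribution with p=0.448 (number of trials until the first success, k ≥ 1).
1.5351 nats

We have X ~ Geometric(p=0.448) (number of trials until the first success, k ≥ 1).

The Shannon entropy measures the uncertainty or information content of the distribution.

For a Geometric distribution with p=0.448 (number of trials until the first success, k ≥ 1):
H(X) = 1.5351 nats

(In bits, this would be 2.2147 bits.)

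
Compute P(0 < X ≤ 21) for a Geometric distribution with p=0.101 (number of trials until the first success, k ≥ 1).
0.893106

We have X ~ Geometric(p=0.101) (number of trials until the first success, k ≥ 1).

To find P(0 < X ≤ 21), we use:
P(0 < X ≤ 21) = P(X ≤ 21) - P(X ≤ 0)
                 = F(21) - F(0)
                 = 0.893106 - 0.000000
                 = 0.893106

So there's approximately a 89.3% chance that X falls in this range.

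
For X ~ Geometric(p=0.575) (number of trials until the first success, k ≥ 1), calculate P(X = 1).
0.575000

We have X ~ Geometric(p=0.575) (number of trials until the first success, k ≥ 1).

For a Geometric distribution, the PMF gives us the probability of each outcome.

Using the PMF formula:
P(X = 1) = 0.575000

Rounded to 4 decimal places: 0.5750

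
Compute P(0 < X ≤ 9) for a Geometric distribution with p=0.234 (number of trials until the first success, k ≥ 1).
0.909206

We have X ~ Geometric(p=0.234) (number of trials until the first success, k ≥ 1).

To find P(0 < X ≤ 9), we use:
P(0 < X ≤ 9) = P(X ≤ 9) - P(X ≤ 0)
                 = F(9) - F(0)
                 = 0.909206 - 0.000000
                 = 0.909206

So there's approximately a 90.9% chance that X falls in this range.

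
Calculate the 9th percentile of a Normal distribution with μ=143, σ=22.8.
112.4308

We have X ~ Normal(μ=143, σ=22.8).

We want to find x such that P(X ≤ x) = 0.09.

This is the 9th percentile, which means 9% of values fall below this point.

Using the inverse CDF (quantile function):
x = F⁻¹(0.09) = 112.4308

Verification: P(X ≤ 112.4308) = 0.09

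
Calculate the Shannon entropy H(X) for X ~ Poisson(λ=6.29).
2.3237 nats

We have X ~ Poisson(λ=6.29).

The Shannon entropy measures the uncertainty or information content of the distribution.

For a Poisson distribution with λ=6.29:
H(X) = 2.3237 nats

(In bits, this would be 3.3524 bits.)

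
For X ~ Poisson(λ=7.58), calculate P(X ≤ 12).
0.954337

We have X ~ Poisson(λ=7.58).

The CDF gives us P(X ≤ k).

Using the CDF:
P(X ≤ 12) = 0.954337

This means there's approximately a 95.4% chance that X is at most 12.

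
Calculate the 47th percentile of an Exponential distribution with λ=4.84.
0.1312

We have X ~ Exponential(λ=4.84).

We want to find x such that P(X ≤ x) = 0.47.

This is the 47th percentile, which means 47% of values fall below this point.

Using the inverse CDF (quantile function):
x = F⁻¹(0.47) = 0.1312

Verification: P(X ≤ 0.1312) = 0.47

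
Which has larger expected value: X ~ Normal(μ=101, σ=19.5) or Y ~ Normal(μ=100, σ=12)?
X has larger mean (101.0000 > 100.0000)

Compute the expected value for each distribution:

X ~ Normal(μ=101, σ=19.5):
E[X] = 101.0000

Y ~ Normal(μ=100, σ=12):
E[Y] = 100.0000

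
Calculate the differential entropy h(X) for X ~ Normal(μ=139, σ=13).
3.9839 nats

We have X ~ Normal(μ=139, σ=13).

The differential entropy measures the uncertainty or information content of the distribution.

For a Normal distribution with μ=139, σ=13:
h(X) = 3.9839 nats

(In bits, this would be 5.7475 bits.)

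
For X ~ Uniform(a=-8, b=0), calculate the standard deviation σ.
2.3094

We have X ~ Uniform(a=-8, b=0).

For a Uniform distribution with a=-8, b=0:
σ = √Var(X) = 2.3094

The standard deviation is the square root of the variance.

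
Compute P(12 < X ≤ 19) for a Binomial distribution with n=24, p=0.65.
0.863607

We have X ~ Binomial(n=24, p=0.65).

To find P(12 < X ≤ 19), we use:
P(12 < X ≤ 19) = P(X ≤ 19) - P(X ≤ 12)
                 = F(19) - F(12)
                 = 0.957836 - 0.094230
                 = 0.863607

So there's approximately a 86.4% chance that X falls in this range.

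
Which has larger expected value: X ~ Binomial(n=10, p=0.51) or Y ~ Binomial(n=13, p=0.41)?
Y has larger mean (5.3300 > 5.1000)

Compute the expected value for each distribution:

X ~ Binomial(n=10, p=0.51):
E[X] = 5.1000

Y ~ Binomial(n=13, p=0.41):
E[Y] = 5.3300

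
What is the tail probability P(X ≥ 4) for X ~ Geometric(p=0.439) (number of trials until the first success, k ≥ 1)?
0.176558

We have X ~ Geometric(p=0.439) (number of trials until the first success, k ≥ 1).

For discrete distributions, P(X ≥ 4) = 1 - P(X ≤ 3).

P(X ≤ 3) = 0.823442
P(X ≥ 4) = 1 - 0.823442 = 0.176558

So there's approximately a 17.7% chance that X is at least 4.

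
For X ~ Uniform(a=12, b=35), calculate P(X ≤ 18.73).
0.292609

We have X ~ Uniform(a=12, b=35).

The CDF gives us P(X ≤ k).

Using the CDF:
P(X ≤ 18.73) = 0.292609

This means there's approximately a 29.3% chance that X is at most 18.73.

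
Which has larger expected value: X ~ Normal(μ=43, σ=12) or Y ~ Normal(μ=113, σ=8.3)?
Y has larger mean (113.0000 > 43.0000)

Compute the expected value for each distribution:

X ~ Normal(μ=43, σ=12):
E[X] = 43.0000

Y ~ Normal(μ=113, σ=8.3):
E[Y] = 113.0000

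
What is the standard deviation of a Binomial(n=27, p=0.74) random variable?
2.2792

We have X ~ Binomial(n=27, p=0.74).

For a Binomial distribution with n=27, p=0.74:
σ = √Var(X) = 2.2792

The standard deviation is the square root of the variance.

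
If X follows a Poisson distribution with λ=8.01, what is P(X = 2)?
0.010655

We have X ~ Poisson(λ=8.01).

For a Poisson distribution, the PMF gives us the probability of each outcome.

Using the PMF formula:
P(X = 2) = 0.010655

Rounded to 4 decimal places: 0.0107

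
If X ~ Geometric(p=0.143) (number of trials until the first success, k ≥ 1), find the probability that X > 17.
0.072556

We have X ~ Geometric(p=0.143) (number of trials until the first success, k ≥ 1).

P(X > 17) = 1 - P(X ≤ 17)
                = 1 - F(17)
                = 1 - 0.927444
                = 0.072556

So there's approximately a 7.3% chance that X exceeds 17.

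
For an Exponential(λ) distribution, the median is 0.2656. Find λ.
λ = 2.6097

For X ~ Exponential(λ), the CDF is F(x) = 1 - e^(-λx).
The median m satisfies F(m) = 0.5:
1 - e^(-λm) = 0.5
e^(-λm) = 0.5
λm = ln(2)
m = ln(2) / λ

Given m = 0.2656:
λ = ln(2) / 0.2656 = 0.693147 / 0.2656 = 2.6097

Verification: ln(2) / 2.6097 = 0.2656 ✓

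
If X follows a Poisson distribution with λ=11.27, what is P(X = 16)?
0.041273

We have X ~ Poisson(λ=11.27).

For a Poisson distribution, the PMF gives us the probability of each outcome.

Using the PMF formula:
P(X = 16) = 0.041273

Rounded to 4 decimal places: 0.0413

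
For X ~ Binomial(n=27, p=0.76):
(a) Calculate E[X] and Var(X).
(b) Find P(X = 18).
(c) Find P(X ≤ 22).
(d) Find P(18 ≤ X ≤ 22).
(a) E[X] = 20.5200, Var(X) = 4.9248
(b) P(X = 18) = 0.088598
(c) P(X ≤ 22) = 0.811650
(d) P(18 ≤ X ≤ 22) = 0.720979

We have X ~ Binomial(n=27, p=0.76).

(a) Moments:
E[X] = 20.5200
Var(X) = 4.9248
σ = √Var(X) = 2.2192

(b) Point probability using PMF:
P(X = 18) = 0.088598

(c) Cumulative probability using CDF:
P(X ≤ 22) = F(22) = 0.811650

(d) Range probability:
P(18 ≤ X ≤ 22) = P(X ≤ 22) - P(X ≤ 17)
                   = F(22) - F(17)
                   = 0.811650 - 0.090671
                   = 0.720979

This means approximately 72.1% of outcomes fall in the interval [18, 22].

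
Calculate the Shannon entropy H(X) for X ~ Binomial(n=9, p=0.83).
1.4892 nats

We have X ~ Binomial(n=9, p=0.83).

The Shannon entropy measures the uncertainty or information content of the distribution.

For a Binomial distribution with n=9, p=0.83:
H(X) = 1.4892 nats

(In bits, this would be 2.1485 bits.)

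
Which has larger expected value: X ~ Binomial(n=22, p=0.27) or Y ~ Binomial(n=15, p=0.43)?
Y has larger mean (6.4500 > 5.9400)

Compute the expected value for each distribution:

X ~ Binomial(n=22, p=0.27):
E[X] = 5.9400

Y ~ Binomial(n=15, p=0.43):
E[Y] = 6.4500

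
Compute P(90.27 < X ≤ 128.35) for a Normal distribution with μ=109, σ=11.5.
0.902086

We have X ~ Normal(μ=109, σ=11.5).

To find P(90.27 < X ≤ 128.35), we use:
P(90.27 < X ≤ 128.35) = P(X ≤ 128.35) - P(X ≤ 90.27)
                 = F(128.35) - F(90.27)
                 = 0.953775 - 0.051689
                 = 0.902086

So there's approximately a 90.2% chance that X falls in this range.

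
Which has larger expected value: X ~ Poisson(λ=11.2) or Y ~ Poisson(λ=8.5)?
X has larger mean (11.2000 > 8.5000)

Compute the expected value for each distribution:

X ~ Poisson(λ=11.2):
E[X] = 11.2000

Y ~ Poisson(λ=8.5):
E[Y] = 8.5000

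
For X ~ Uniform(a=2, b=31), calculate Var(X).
70.0833

We have X ~ Uniform(a=2, b=31).

For a Uniform distribution with a=2, b=31:
Var(X) = 70.0833

The variance measures the spread of the distribution around the mean.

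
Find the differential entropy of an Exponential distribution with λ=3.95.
-0.3737 nats

We have X ~ Exponential(λ=3.95).

The differential entropy measures the uncertainty or information content of the distribution.

For an Exponential distribution with λ=3.95:
h(X) = -0.3737 nats

(In bits, this would be -0.5392 bits.)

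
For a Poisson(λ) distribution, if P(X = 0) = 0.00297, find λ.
λ = 5.8192

For a Poisson(λ) distribution, the PMF at 0 is:
P(X = 0) = λ^0 e^(-λ) / 0! = e^(-λ)

Given P(X = 0) = 0.00297:
e^(-λ) = 0.00297
-λ = ln(0.00297)
λ = -ln(0.00297) = 5.8192

Verification: e^(-5.8192) = 0.00297 ✓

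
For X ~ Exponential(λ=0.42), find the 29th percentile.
0.8155

We have X ~ Exponential(λ=0.42).

We want to find x such that P(X ≤ x) = 0.29.

This is the 29th percentile, which means 29% of values fall below this point.

Using the inverse CDF (quantile function):
x = F⁻¹(0.29) = 0.8155

Verification: P(X ≤ 0.8155) = 0.29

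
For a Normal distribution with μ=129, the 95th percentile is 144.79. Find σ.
σ = 9.5996

For X ~ Normal(μ, σ), the p-th percentile satisfies x = μ + z_p × σ,
where z_p = Φ⁻¹(p) is the standard normal quantile.

Step 1: z_{0.95} = Φ⁻¹(0.95) = 1.6449

Step 2: Solve for σ:
144.79 = 129 + 1.6449 × σ
σ = (144.79 - 129) / 1.6449
σ = 15.79 / 1.6449
σ = 9.5996

Verification: μ + z × σ = 129 + 1.6449 × 9.5996 = 144.79 ✓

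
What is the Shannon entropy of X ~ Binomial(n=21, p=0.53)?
2.2460 nats

We have X ~ Binomial(n=21, p=0.53).

The Shannon entropy measures the uncertainty or information content of the distribution.

For a Binomial distribution with n=21, p=0.53:
H(X) = 2.2460 nats

(In bits, this would be 3.2403 bits.)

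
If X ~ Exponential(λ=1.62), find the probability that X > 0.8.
0.273624

We have X ~ Exponential(λ=1.62).

P(X > 0.8) = 1 - P(X ≤ 0.8)
                = 1 - F(0.8)
                = 1 - 0.726376
                = 0.273624

So there's approximately a 27.4% chance that X exceeds 0.8.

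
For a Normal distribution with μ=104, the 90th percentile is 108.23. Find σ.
σ = 3.3007

For X ~ Normal(μ, σ), the p-th percentile satisfies x = μ + z_p × σ,
where z_p = Φ⁻¹(p) is the standard normal quantile.

Step 1: z_{0.9} = Φ⁻¹(0.9) = 1.2816

Step 2: Solve for σ:
108.23 = 104 + 1.2816 × σ
σ = (108.23 - 104) / 1.2816
σ = 4.23 / 1.2816
σ = 3.3007

Verification: μ + z × σ = 104 + 1.2816 × 3.3007 = 108.23 ✓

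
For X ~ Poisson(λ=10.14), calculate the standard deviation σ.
3.1843

We have X ~ Poisson(λ=10.14).

For a Poisson distribution with λ=10.14:
σ = √Var(X) = 3.1843

The standard deviation is the square root of the variance.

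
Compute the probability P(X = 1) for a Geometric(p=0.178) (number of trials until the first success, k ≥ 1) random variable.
0.178000

We have X ~ Geometric(p=0.178) (number of trials until the first success, k ≥ 1).

For a Geometric distribution, the PMF gives us the probability of each outcome.

Using the PMF formula:
P(X = 1) = 0.178000

Rounded to 4 decimal places: 0.1780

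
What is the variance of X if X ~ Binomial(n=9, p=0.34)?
2.0196

We have X ~ Binomial(n=9, p=0.34).

For a Binomial distribution with n=9, p=0.34:
Var(X) = 2.0196

The variance measures the spread of the distribution around the mean.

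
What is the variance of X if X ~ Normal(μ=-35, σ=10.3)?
106.0900

We have X ~ Normal(μ=-35, σ=10.3).

For a Normal distribution with μ=-35, σ=10.3:
Var(X) = 106.0900

The variance measures the spread of the distribution around the mean.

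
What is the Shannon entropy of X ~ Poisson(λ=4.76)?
2.1786 nats

We have X ~ Poisson(λ=4.76).

The Shannon entropy measures the uncertainty or information content of the distribution.

For a Poisson distribution with λ=4.76:
H(X) = 2.1786 nats

(In bits, this would be 3.1431 bits.)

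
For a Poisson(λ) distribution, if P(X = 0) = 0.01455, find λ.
λ = 4.2302

For a Poisson(λ) distribution, the PMF at 0 is:
P(X = 0) = λ^0 e^(-λ) / 0! = e^(-λ)

Given P(X = 0) = 0.01455:
e^(-λ) = 0.01455
-λ = ln(0.01455)
λ = -ln(0.01455) = 4.2302

Verification: e^(-4.2302) = 0.01455 ✓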